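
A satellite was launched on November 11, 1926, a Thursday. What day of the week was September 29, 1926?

Count forward from the earlier date (September 29, 1926) to the later (November 11, 1926):
September 1926: 30 − 29 = 1 day remains.
Then October (31): 31 days.
November 1–11, 1926: 11 days.
Total: 1 + 31 + 11 = 43 days.
43 mod 7 = 1, so 1 day before Thursday is Wednesday.

Wednesday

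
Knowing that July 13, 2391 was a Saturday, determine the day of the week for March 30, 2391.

Count forward from the earlier date (March 30, 2391) to the later (July 13, 2391):
March 2391: 31 − 30 = 1 day remains.
Then April (30), May (31), June (30): 30 + 31 + 30 = 91 days.
July 1–13, 2391: 13 days.
Total: 1 + 91 + 13 = 105 days.
105 is a multiple of 7, so March 30, 2391 falls on the same weekday: Saturday.

Saturday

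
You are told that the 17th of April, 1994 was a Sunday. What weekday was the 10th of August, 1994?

April 1994: 30 − 17 = 13 days remain.
Then May (31), June (30), July (31): 31 + 30 + 31 = 92 days.
August 1–10, 1994: 10 days.
Total: 13 + 92 + 10 = 115 days.
115 mod 7 = 3, so 3 days after Sunday is Wednesday.

Wednesday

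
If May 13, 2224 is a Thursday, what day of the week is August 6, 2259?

Saturday

Day-of-year of May 13, 2224: 134.
Day-of-year of August 6, 2259: 218.
2224 has 366 days, so 366 − 134 = 232 days remain in 2224.
Full years 2225–2258: 26 common + 8 leap = 26×365 + 8×366 = 12418 days.
Total: 232 + 12418 + 218 = 12868 days.
12868 mod 7 = 2, so 2 days after Thursday is Saturday.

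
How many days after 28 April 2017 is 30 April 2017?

Within April 2017: 30 − 28 = 2 days.

2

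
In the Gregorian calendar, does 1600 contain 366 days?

1600 is a leap year (divisible by 400).

Yes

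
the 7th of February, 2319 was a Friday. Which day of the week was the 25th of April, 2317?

Wednesday

Count forward from the earlier date (April 25, 2317) to the later (February 7, 2319):
Day-of-year of April 25, 2317: 115.
Day-of-year of February 7, 2319: 38.
2317 has 365 days, so 365 − 115 = 250 days remain in 2317.
Full years: 2318: 365. Sum = 365.
Total: 250 + 365 + 38 = 653 days.
653 mod 7 = 2, so 2 days before Friday is Wednesday.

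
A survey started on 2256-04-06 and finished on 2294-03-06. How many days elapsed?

Day-of-year of April 6, 2256: 97.
Day-of-year of March 6, 2294: 65.
2256 has 366 days, so 366 − 97 = 269 days remain in 2256.
Full years 2257–2293: 28 common + 9 leap = 28×365 + 9×366 = 13514 days.
Total: 269 + 13514 + 65 = 13848 days.

13848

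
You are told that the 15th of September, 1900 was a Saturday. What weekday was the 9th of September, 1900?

Sunday

Count forward from the earlier date (September 9, 1900) to the later (September 15, 1900):
Within September 1900: 15 − 9 = 6 days.
6 mod 7 = 6, so 6 days before Saturday is Sunday.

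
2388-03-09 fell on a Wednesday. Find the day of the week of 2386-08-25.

Monday

Count forward from the earlier date (August 25, 2386) to the later (March 9, 2388):
August 25, 2386 → August 25, 2387: 365 days.
August 2387: 31 − 25 = 6 days remain.
Then September (30), October (31), November (30), December (31), January (31), February 2388 (29): 30 + 31 + 30 + 31 + 31 + 29 = 182 days.
March 1–9, 2388: 9 days.
Residual: 197 days.
Total: 562 days.
562 mod 7 = 2, so 2 days before Wednesday is Monday.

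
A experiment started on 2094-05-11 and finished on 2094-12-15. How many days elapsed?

218

May 2094: 31 − 11 = 20 days remain.
Then June (30), July (31), August (31), September (30), October (31), November (30): 30 + 31 + 31 + 30 + 31 + 30 = 183 days.
December 1–15, 2094: 15 days.
Total: 20 + 183 + 15 = 218 days.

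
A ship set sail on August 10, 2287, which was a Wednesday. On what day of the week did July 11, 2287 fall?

Monday

Count forward from the earlier date (July 11, 2287) to the later (August 10, 2287):
July 2287: 31 − 11 = 20 days remain.
August 1–10, 2287: 10 days.
Total: 20 + 10 = 30 days.
30 mod 7 = 2, so 2 days before Wednesday is Monday.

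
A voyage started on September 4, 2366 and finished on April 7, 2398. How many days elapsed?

11538

Day-of-year of September 4, 2366: 247.
Day-of-year of April 7, 2398: 97.
2366 has 365 days, so 365 − 247 = 118 days remain in 2366.
Full years 2367–2397: 23 common + 8 leap = 23×365 + 8×366 = 11323 days.
Total: 118 + 11323 + 97 = 11538 days.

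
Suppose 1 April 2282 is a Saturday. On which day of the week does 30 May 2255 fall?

Count forward from the earlier date (May 30, 2255) to the later (April 1, 2282):
From May 30, 2255 to May 30, 2281: 26 years, of which 7 contain a Feb 29 — 19×365 + 7×366 = 9497 days.
May 2281: 31 − 30 = 1 day remains.
Then 10 full months totalling 304 days.
April 1, 2282: 1 day.
Residual: 306 days.
Total: 9803 days.
9803 mod 7 = 3, so 3 days before Saturday is Wednesday.

Wednesday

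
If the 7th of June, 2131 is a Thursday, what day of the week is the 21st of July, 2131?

Saturday

June 2131: 30 − 7 = 23 days remain.
July 1–21, 2131: 21 days.
Total: 23 + 21 = 44 days.
44 mod 7 = 2, so 2 days after Thursday is Saturday.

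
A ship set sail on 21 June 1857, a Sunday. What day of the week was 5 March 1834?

Count forward from the earlier date (March 5, 1834) to the later (June 21, 1857):
Day-of-year of March 5, 1834: 64.
Day-of-year of June 21, 1857: 172.
1834 has 365 days, so 365 − 64 = 301 days remain in 1834.
Full years 1835–1856: 16 common + 6 leap = 16×365 + 6×366 = 8036 days.
Total: 301 + 8036 + 172 = 8509 days.
8509 mod 7 = 4, so 4 days before Sunday is Wednesday.

Wednesday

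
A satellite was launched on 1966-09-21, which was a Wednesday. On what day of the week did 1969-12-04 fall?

Thursday

September 21, 1966 → September 21, 1967: 365 days.
September 21, 1967 → September 21, 1968: 366 days (1968 is a leap year).
September 21, 1968 → September 21, 1969: 365 days.
September 1969: 30 − 21 = 9 days remain.
Then October (31), November (30): 31 + 30 = 61 days.
December 1–4, 1969: 4 days.
Residual: 74 days.
Total: 1170 days.
1170 mod 7 = 1, so 1 day after Wednesday is Thursday.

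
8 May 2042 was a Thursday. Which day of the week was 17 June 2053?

Tuesday

From May 8, 2042 to May 8, 2053: 11 years, of which 3 contain a Feb 29 — 8×365 + 3×366 = 4018 days.
May 2053: 31 − 8 = 23 days remain.
June 1–17, 2053: 17 days.
Residual: 40 days.
Total: 4058 days.
4058 mod 7 = 5, so 5 days after Thursday is Tuesday.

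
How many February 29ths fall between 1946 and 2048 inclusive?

26

Years divisible by 4: 1948, 1952, …, 2048 — 26 in all.
2000 is divisible by 400, so still leap.
No century exceptions apply. Count: 26.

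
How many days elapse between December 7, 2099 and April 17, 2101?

496

December 7, 2099 → December 7, 2100: 365 days (2100 is not a leap year (divisible by 100 but not 400)).
December 2100: 31 − 7 = 24 days remain.
Then January (31), February 2101 (28), March (31): 31 + 28 + 31 = 90 days.
April 1–17, 2101: 17 days.
Residual: 131 days.
Total: 496 days.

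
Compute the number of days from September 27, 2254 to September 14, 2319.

From September 27, 2254 to September 27, 2318: 64 years, of which 15 contain a Feb 29 — 49×365 + 15×366 = 23375 days.
(2300 is not a leap year (divisible by 100 but not 400).)
September 2318: 30 − 27 = 3 days remain.
Then 11 full months totalling 335 days.
September 1–14, 2319: 14 days.
Residual: 352 days.
Total: 23727 days.

23727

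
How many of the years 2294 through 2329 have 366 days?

8

Years divisible by 4 in [2294, 2329]: 2296, 2300, 2304, 2308, 2312, 2316, 2320, 2324, 2328.
Of these, 2300 is divisible by 100 but not 400, so not leap.
Leap years: 9 − 1 = 8.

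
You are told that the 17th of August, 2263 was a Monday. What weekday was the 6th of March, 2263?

Friday

Count forward from the earlier date (March 6, 2263) to the later (August 17, 2263):
March 2263: 31 − 6 = 25 days remain.
Then April (30), May (31), June (30), July (31): 30 + 31 + 30 + 31 = 122 days.
August 1–17, 2263: 17 days.
Total: 25 + 122 + 17 = 164 days.
164 mod 7 = 3, so 3 days before Monday is Friday.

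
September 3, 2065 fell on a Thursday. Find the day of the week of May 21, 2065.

Count forward from the earlier date (May 21, 2065) to the later (September 3, 2065):
May 2065: 31 − 21 = 10 days remain.
Then June (30), July (31), August (31): 30 + 31 + 31 = 92 days.
September 1–3, 2065: 3 days.
Total: 10 + 92 + 3 = 105 days.
105 is a multiple of 7, so May 21, 2065 falls on the same weekday: Thursday.

Thursday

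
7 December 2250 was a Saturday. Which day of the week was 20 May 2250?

Monday

Count forward from the earlier date (May 20, 2250) to the later (December 7, 2250):
May 2250: 31 − 20 = 11 days remain.
Then June (30), July (31), August (31), September (30), October (31), November (30): 30 + 31 + 31 + 30 + 31 + 30 = 183 days.
December 1–7, 2250: 7 days.
Total: 11 + 183 + 7 = 201 days.
201 mod 7 = 5, so 5 days before Saturday is Monday.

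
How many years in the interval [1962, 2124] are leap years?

40

Years divisible by 4: 1964, 1968, …, 2124 — 41 in all.
Of these, 2100 is divisible by 100 but not 400, so not leap.
2000 is divisible by 400, so still leap.
Leap years: 41 − 1 = 40.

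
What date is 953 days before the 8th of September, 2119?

the 28th of January, 2117

Count 953 days before September 8, 2119:
January 28, 2117 → January 28, 2118: 365 days.
January 28, 2118 → January 28, 2119: 365 days.
January 2119: 31 − 28 = 3 days remain.
Then February 2119 (28), March (31), April (30), May (31), June (30), July (31), August (31): 28 + 31 + 30 + 31 + 30 + 31 + 31 = 212 days.
September 1–8, 2119: 8 days.
Residual: 223 days.
Total: 953 days.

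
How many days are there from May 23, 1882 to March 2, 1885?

1014

Day-of-year of May 23, 1882: 143.
Day-of-year of March 2, 1885: 61.
1882 has 365 days, so 365 − 143 = 222 days remain in 1882.
Full years: 1883: 365; 1884: 366. Sum = 731.
Total: 222 + 731 + 61 = 1014 days.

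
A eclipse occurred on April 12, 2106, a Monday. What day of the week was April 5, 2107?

Tuesday

April 2106: 30 − 12 = 18 days remain.
Then 11 full months totalling 335 days.
April 1–5, 2107: 5 days.
Total: 18 + 335 + 5 = 358 days.
358 mod 7 = 1, so 1 day after Monday is Tuesday.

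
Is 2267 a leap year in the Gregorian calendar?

No

2267 is not a leap year.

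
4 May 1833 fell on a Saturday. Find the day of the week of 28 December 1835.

Monday

May 4, 1833 → May 4, 1834: 365 days.
May 4, 1834 → May 4, 1835: 365 days.
May 1835: 31 − 4 = 27 days remain.
Then June (30), July (31), August (31), September (30), October (31), November (30): 30 + 31 + 31 + 30 + 31 + 30 = 183 days.
December 1–28, 1835: 28 days.
Residual: 238 days.
Total: 968 days.
968 mod 7 = 2, so 2 days after Saturday is Monday.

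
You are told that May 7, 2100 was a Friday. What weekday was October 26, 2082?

Count forward from the earlier date (October 26, 2082) to the later (May 7, 2100):
From October 26, 2082 to October 26, 2099: 17 years, of which 4 contain a Feb 29 — 13×365 + 4×366 = 6209 days.
October 2099: 31 − 26 = 5 days remain.
Then November (30), December (31), January (31), February 2100 (28), March (31), April (30): 30 + 31 + 31 + 28 + 31 + 30 = 181 days.
May 1–7, 2100: 7 days.
Residual: 193 days.
Total: 6402 days.
6402 mod 7 = 4, so 4 days before Friday is Monday.

Monday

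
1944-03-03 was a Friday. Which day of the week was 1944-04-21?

March 1944: 31 − 3 = 28 days remain.
April 1–21, 1944: 21 days.
Total: 28 + 21 = 49 days.
49 is a multiple of 7, so 1944-04-21 falls on the same weekday: Friday.

Friday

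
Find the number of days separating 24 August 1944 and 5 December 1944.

103

August 1944: 31 − 24 = 7 days remain.
Then September (30), October (31), November (30): 30 + 31 + 30 = 91 days.
December 1–5, 1944: 5 days.
Total: 7 + 91 + 5 = 103 days.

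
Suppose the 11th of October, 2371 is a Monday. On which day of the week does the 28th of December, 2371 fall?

Tuesday

October 2371: 31 − 11 = 20 days remain.
Then November (30): 30 days.
December 1–28, 2371: 28 days.
Total: 20 + 30 + 28 = 78 days.
78 mod 7 = 1, so 1 day after Monday is Tuesday.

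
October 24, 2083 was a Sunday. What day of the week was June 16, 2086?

Sunday

October 24, 2083 → October 24, 2084: 366 days (2084 is a leap year).
October 24, 2084 → October 24, 2085: 365 days.
October 2085: 31 − 24 = 7 days remain.
Then November (30), December (31), January (31), February 2086 (28), March (31), April (30), May (31): 30 + 31 + 31 + 28 + 31 + 30 + 31 = 212 days.
June 1–16, 2086: 16 days.
Residual: 235 days.
Total: 966 days.
966 is a multiple of 7, so June 16, 2086 falls on the same weekday: Sunday.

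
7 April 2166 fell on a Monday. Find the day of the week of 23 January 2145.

Saturday

Count forward from the earlier date (January 23, 2145) to the later (April 7, 2166):
From January 23, 2145 to January 23, 2166: 21 years, of which 5 contain a Feb 29 — 16×365 + 5×366 = 7670 days.
January 2166: 31 − 23 = 8 days remain.
Then February 2166 (28), March (31): 28 + 31 = 59 days.
April 1–7, 2166: 7 days.
Residual: 74 days.
Total: 7744 days.
7744 mod 7 = 2, so 2 days before Monday is Saturday.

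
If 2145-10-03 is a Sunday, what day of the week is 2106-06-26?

Saturday

Count forward from the earlier date (June 26, 2106) to the later (October 3, 2145):
From June 26, 2106 to June 26, 2145: 39 years, of which 10 contain a Feb 29 — 29×365 + 10×366 = 14245 days.
June 2145: 30 − 26 = 4 days remain.
Then July (31), August (31), September (30): 31 + 31 + 30 = 92 days.
October 1–3, 2145: 3 days.
Residual: 99 days.
Total: 14344 days.
14344 mod 7 = 1, so 1 day before Sunday is Saturday.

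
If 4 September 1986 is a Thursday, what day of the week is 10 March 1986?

Count forward from the earlier date (March 10, 1986) to the later (September 4, 1986):
March 1986: 31 − 10 = 21 days remain.
Then April (30), May (31), June (30), July (31), August (31): 30 + 31 + 30 + 31 + 31 = 153 days.
September 1–4, 1986: 4 days.
Total: 21 + 153 + 4 = 178 days.
178 mod 7 = 3, so 3 days before Thursday is Monday.

Monday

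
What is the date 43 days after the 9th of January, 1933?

the 21st of February, 1933

Count 43 days after January 9, 1933:
January 1933: 31 − 9 = 22 days remain.
February 1–21, 1933: 21 days (1933 is not a leap year).
Total: 22 + 21 = 43 days.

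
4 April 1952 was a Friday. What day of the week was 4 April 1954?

April 4, 1952 → April 4, 1953: 365 days.
April 4, 1953 → April 4, 1954: 365 days.
Total: 730 days.
730 mod 7 = 2, so 2 days after Friday is Sunday.

Sunday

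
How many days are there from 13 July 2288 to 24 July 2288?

11

Within July 2288: 24 − 13 = 11 days.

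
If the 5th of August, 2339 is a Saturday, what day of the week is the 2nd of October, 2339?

Monday

August 2339: 31 − 5 = 26 days remain.
Then September (30): 30 days.
October 1–2, 2339: 2 days.
Total: 26 + 30 + 2 = 58 days.
58 mod 7 = 2, so 2 days after Saturday is Monday.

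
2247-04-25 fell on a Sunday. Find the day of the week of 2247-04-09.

Friday

Count forward from the earlier date (April 9, 2247) to the later (April 25, 2247):
Within April 2247: 25 − 9 = 16 days.
16 mod 7 = 2, so 2 days before Sunday is Friday.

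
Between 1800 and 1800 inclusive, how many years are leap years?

0

Years divisible by 4 in [1800, 1800]: 1800.
Of these, 1800 is divisible by 100 but not 400, so not leap.
Leap years: 1 − 1 = 0.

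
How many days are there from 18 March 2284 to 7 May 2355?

Day-of-year of March 18, 2284: 78.
Day-of-year of May 7, 2355: 127.
2284 has 366 days, so 366 − 78 = 288 days remain in 2284.
Full years 2285–2354: 54 common + 16 leap = 54×365 + 16×366 = 25566 days.
Total: 288 + 25566 + 127 = 25981 days.

25981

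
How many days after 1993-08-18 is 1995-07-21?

Day-of-year of August 18, 1993: 230.
Day-of-year of July 21, 1995: 202.
1993 has 365 days, so 365 − 230 = 135 days remain in 1993.
Full years: 1994: 365. Sum = 365.
Total: 135 + 365 + 202 = 702 days.

702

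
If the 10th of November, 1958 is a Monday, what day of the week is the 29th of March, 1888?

Count forward from the earlier date (March 29, 1888) to the later (November 10, 1958):
From March 29, 1888 to March 29, 1958: 70 years, of which 16 contain a Feb 29 — 54×365 + 16×366 = 25566 days.
(1900 is not a leap year (divisible by 100 but not 400).)
March 1958: 31 − 29 = 2 days remain.
Then April (30), May (31), June (30), July (31), August (31), September (30), October (31): 30 + 31 + 30 + 31 + 31 + 30 + 31 = 214 days.
November 1–10, 1958: 10 days.
Residual: 226 days.
Total: 25792 days.
25792 mod 7 = 4, so 4 days before Monday is Thursday.

Thursday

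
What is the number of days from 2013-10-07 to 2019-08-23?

2146

October 7, 2013 → October 7, 2014: 365 days.
October 7, 2014 → October 7, 2015: 365 days.
October 7, 2015 → October 7, 2016: 366 days (2016 is a leap year).
October 7, 2016 → October 7, 2017: 365 days.
October 7, 2017 → October 7, 2018: 365 days.
October 2018: 31 − 7 = 24 days remain.
Then 9 full months totalling 273 days.
August 1–23, 2019: 23 days.
Residual: 320 days.
Total: 2146 days.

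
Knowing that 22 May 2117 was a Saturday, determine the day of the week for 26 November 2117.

Friday

May 2117: 31 − 22 = 9 days remain.
Then June (30), July (31), August (31), September (30), October (31): 30 + 31 + 31 + 30 + 31 = 153 days.
November 1–26, 2117: 26 days.
Total: 9 + 153 + 26 = 188 days.
188 mod 7 = 6, so 6 days after Saturday is Friday.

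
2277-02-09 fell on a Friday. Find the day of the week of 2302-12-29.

From February 9, 2277 to February 9, 2302: 25 years, of which 5 contain a Feb 29 — 20×365 + 5×366 = 9130 days.
(2300 is not a leap year (divisible by 100 but not 400).)
February 2302: 28 − 9 = 19 days remain (2302 is not a leap year, so February has 28 days).
Then 9 full months totalling 275 days.
December 1–29, 2302: 29 days.
Residual: 323 days.
Total: 9453 days.
9453 mod 7 = 3, so 3 days after Friday is Monday.

Monday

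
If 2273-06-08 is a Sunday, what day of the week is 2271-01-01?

Sunday

Count forward from the earlier date (January 1, 2271) to the later (June 8, 2273):
January 1, 2271 → January 1, 2272: 365 days.
January 1, 2272 → January 1, 2273: 366 days (2272 is a leap year).
January 2273: 31 − 1 = 30 days remain.
Then February 2273 (28), March (31), April (30), May (31): 28 + 31 + 30 + 31 = 120 days.
June 1–8, 2273: 8 days.
Residual: 158 days.
Total: 889 days.
889 is a multiple of 7, so 2271-01-01 falls on the same weekday: Sunday.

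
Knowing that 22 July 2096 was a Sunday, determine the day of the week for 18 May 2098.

July 2096: 31 − 22 = 9 days remain.
Then 21 full months totalling 638 days.
May 1–18, 2098: 18 days.
Total: 9 + 638 + 18 = 665 days.
665 is a multiple of 7, so 18 May 2098 falls on the same weekday: Sunday.

Sunday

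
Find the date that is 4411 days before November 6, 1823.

October 9, 1811

Count 4411 days before November 6, 1823:
From October 9, 1811 to October 9, 1823: 12 years, of which 3 contain a Feb 29 — 9×365 + 3×366 = 4383 days.
October 1823: 31 − 9 = 22 days remain.
November 1–6, 1823: 6 days.
Residual: 28 days.
Total: 4411 days.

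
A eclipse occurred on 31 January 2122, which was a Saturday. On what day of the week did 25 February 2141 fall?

From January 31, 2122 to January 31, 2141: 19 years, of which 5 contain a Feb 29 — 14×365 + 5×366 = 6940 days.
January 2141: 31 − 31 = 0 days remain.
February 1–25, 2141: 25 days (2141 is not a leap year).
Residual: 25 days.
Total: 6965 days.
6965 is a multiple of 7, so 25 February 2141 falls on the same weekday: Saturday.

Saturday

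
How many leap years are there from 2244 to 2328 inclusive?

21

Years divisible by 4: 2244, 2248, …, 2328 — 22 in all.
Of these, 2300 is divisible by 100 but not 400, so not leap.
Leap years: 22 − 1 = 21.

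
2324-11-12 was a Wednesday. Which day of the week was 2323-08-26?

Count forward from the earlier date (August 26, 2323) to the later (November 12, 2324):
Day-of-year of August 26, 2323: 238.
Day-of-year of November 12, 2324: 317.
2323 has 365 days, so 365 − 238 = 127 days remain in 2323.
Total: 127 + 317 = 444 days.
444 mod 7 = 3, so 3 days before Wednesday is Sunday.

Sunday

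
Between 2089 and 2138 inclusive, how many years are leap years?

Years divisible by 4 in [2089, 2138]: 2092, 2096, 2100, 2104, 2108, 2112, 2116, 2120, 2124, 2128, 2132, 2136.
Of these, 2100 is divisible by 100 but not 400, so not leap.
Leap years: 12 − 1 = 11.

11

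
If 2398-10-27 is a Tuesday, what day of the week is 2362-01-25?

Thursday

Count forward from the earlier date (January 25, 2362) to the later (October 27, 2398):
From January 25, 2362 to January 25, 2398: 36 years, of which 9 contain a Feb 29 — 27×365 + 9×366 = 13149 days.
January 2398: 31 − 25 = 6 days remain.
Then February 2398 (28), March (31), April (30), May (31), June (30), July (31), August (31), September (30): 28 + 31 + 30 + 31 + 30 + 31 + 31 + 30 = 242 days.
October 1–27, 2398: 27 days.
Residual: 275 days.
Total: 13424 days.
13424 mod 7 = 5, so 5 days before Tuesday is Thursday.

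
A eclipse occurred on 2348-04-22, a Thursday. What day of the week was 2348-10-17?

Sunday

April 2348: 30 − 22 = 8 days remain.
Then May (31), June (30), July (31), August (31), September (30): 31 + 30 + 31 + 31 + 30 = 153 days.
October 1–17, 2348: 17 days.
Total: 8 + 153 + 17 = 178 days.
178 mod 7 = 3, so 3 days after Thursday is Sunday.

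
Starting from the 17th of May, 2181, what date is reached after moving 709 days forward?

the 26th of April, 2183

Count 709 days after May 17, 2181:
May 2181: 31 − 17 = 14 days remain.
Then 22 full months totalling 669 days.
April 1–26, 2183: 26 days.
Total: 14 + 669 + 26 = 709 days.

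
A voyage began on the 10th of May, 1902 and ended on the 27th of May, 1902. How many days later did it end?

17

Within May 1902: 27 − 10 = 17 days.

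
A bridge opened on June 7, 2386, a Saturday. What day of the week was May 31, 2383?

Tuesday

Count forward from the earlier date (May 31, 2383) to the later (June 7, 2386):
Day-of-year of May 31, 2383: 151.
Day-of-year of June 7, 2386: 158.
2383 has 365 days, so 365 − 151 = 214 days remain in 2383.
Full years: 2384: 366; 2385: 365. Sum = 731.
Total: 214 + 731 + 158 = 1103 days.
1103 mod 7 = 4, so 4 days before Saturday is Tuesday.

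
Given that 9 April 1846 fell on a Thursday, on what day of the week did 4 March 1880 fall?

Thursday

From April 9, 1846 to April 9, 1879: 33 years, of which 8 contain a Feb 29 — 25×365 + 8×366 = 12053 days.
April 1879: 30 − 9 = 21 days remain.
Then 10 full months totalling 305 days.
March 1–4, 1880: 4 days.
Residual: 330 days.
Total: 12383 days.
12383 is a multiple of 7, so 4 March 1880 falls on the same weekday: Thursday.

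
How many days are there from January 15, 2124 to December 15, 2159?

From January 15, 2124 to January 15, 2159: 35 years, of which 9 contain a Feb 29 — 26×365 + 9×366 = 12784 days.
January 2159: 31 − 15 = 16 days remain.
Then 10 full months totalling 303 days.
December 1–15, 2159: 15 days.
Residual: 334 days.
Total: 13118 days.

13118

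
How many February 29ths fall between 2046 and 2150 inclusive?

Years divisible by 4: 2048, 2052, …, 2148 — 26 in all.
Of these, 2100 is divisible by 100 but not 400, so not leap.
Leap years: 26 − 1 = 25.

25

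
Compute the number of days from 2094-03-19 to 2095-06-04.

March 2094: 31 − 19 = 12 days remain.
Then 14 full months totalling 426 days.
June 1–4, 2095: 4 days.
Total: 12 + 426 + 4 = 442 days.

442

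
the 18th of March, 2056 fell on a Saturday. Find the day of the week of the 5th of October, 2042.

Sunday

Count forward from the earlier date (October 5, 2042) to the later (March 18, 2056):
From October 5, 2042 to October 5, 2055: 13 years, of which 3 contain a Feb 29 — 10×365 + 3×366 = 4748 days.
October 2055: 31 − 5 = 26 days remain.
Then November (30), December (31), January (31), February 2056 (29): 30 + 31 + 31 + 29 = 121 days.
March 1–18, 2056: 18 days.
Residual: 165 days.
Total: 4913 days.
4913 mod 7 = 6, so 6 days before Saturday is Sunday.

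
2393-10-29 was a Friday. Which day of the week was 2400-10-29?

From October 29, 2393 to October 29, 2400: 7 years, of which 2 contain a Feb 29 — 5×365 + 2×366 = 2557 days.
(2400 is a leap year (divisible by 400).)
Total: 2557 days.
2557 mod 7 = 2, so 2 days after Friday is Sunday.

Sunday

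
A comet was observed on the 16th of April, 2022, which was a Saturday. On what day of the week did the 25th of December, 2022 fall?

April 2022: 30 − 16 = 14 days remain.
Then May (31), June (30), July (31), August (31), September (30), October (31), November (30): 31 + 30 + 31 + 31 + 30 + 31 + 30 = 214 days.
December 1–25, 2022: 25 days.
Total: 14 + 214 + 25 = 253 days.
253 mod 7 = 1, so 1 day after Saturday is Sunday.

Sunday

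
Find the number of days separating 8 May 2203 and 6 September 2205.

Day-of-year of May 8, 2203: 128.
Day-of-year of September 6, 2205: 249.
2203 has 365 days, so 365 − 128 = 237 days remain in 2203.
Full years: 2204: 366. Sum = 366.
Total: 237 + 366 + 249 = 852 days.

852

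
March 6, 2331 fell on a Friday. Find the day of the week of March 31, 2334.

Saturday

March 6, 2331 → March 6, 2332: 366 days (2332 is a leap year).
March 6, 2332 → March 6, 2333: 365 days.
March 6, 2333 → March 6, 2334: 365 days.
Within March 2334: 31 − 6 = 25 days.
Total: 1121 days.
1121 mod 7 = 1, so 1 day after Friday is Saturday.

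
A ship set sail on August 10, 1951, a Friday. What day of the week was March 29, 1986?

Day-of-year of August 10, 1951: 222.
Day-of-year of March 29, 1986: 88.
1951 has 365 days, so 365 − 222 = 143 days remain in 1951.
Full years 1952–1985: 25 common + 9 leap = 25×365 + 9×366 = 12419 days.
Total: 143 + 12419 + 88 = 12650 days.
12650 mod 7 = 1, so 1 day after Friday is Saturday.

Saturday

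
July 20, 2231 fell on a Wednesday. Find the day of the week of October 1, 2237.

July 20, 2231 → July 20, 2232: 366 days (2232 is a leap year).
July 20, 2232 → July 20, 2233: 365 days.
July 20, 2233 → July 20, 2234: 365 days.
July 20, 2234 → July 20, 2235: 365 days.
July 20, 2235 → July 20, 2236: 366 days (2236 is a leap year).
July 20, 2236 → July 20, 2237: 365 days.
July 2237: 31 − 20 = 11 days remain.
Then August (31), September (30): 31 + 30 = 61 days.
October 1, 2237: 1 day.
Residual: 73 days.
Total: 2265 days.
2265 mod 7 = 4, so 4 days after Wednesday is Sunday.

Sunday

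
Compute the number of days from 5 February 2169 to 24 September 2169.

231

February 2169: 28 − 5 = 23 days remain (2169 is not a leap year, so February has 28 days).
Then March (31), April (30), May (31), June (30), July (31), August (31): 31 + 30 + 31 + 30 + 31 + 31 = 184 days.
September 1–24, 2169: 24 days.
Total: 23 + 184 + 24 = 231 days.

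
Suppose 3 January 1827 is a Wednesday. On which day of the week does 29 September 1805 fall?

Sunday

Count forward from the earlier date (September 29, 1805) to the later (January 3, 1827):
Day-of-year of September 29, 1805: 272.
Day-of-year of January 3, 1827: 3.
1805 has 365 days, so 365 − 272 = 93 days remain in 1805.
Full years 1806–1826: 16 common + 5 leap = 16×365 + 5×366 = 7670 days.
Total: 93 + 7670 + 3 = 7766 days.
7766 mod 7 = 3, so 3 days before Wednesday is Sunday.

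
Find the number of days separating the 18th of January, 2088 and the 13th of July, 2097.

3464

From January 18, 2088 to January 18, 2097: 9 years, of which 3 contain a Feb 29 — 6×365 + 3×366 = 3288 days.
January 2097: 31 − 18 = 13 days remain.
Then February 2097 (28), March (31), April (30), May (31), June (30): 28 + 31 + 30 + 31 + 30 = 150 days.
July 1–13, 2097: 13 days.
Residual: 176 days.
Total: 3464 days.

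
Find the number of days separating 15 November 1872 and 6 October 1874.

690

November 15, 1872 → November 15, 1873: 365 days.
November 1873: 30 − 15 = 15 days remain.
Then 10 full months totalling 304 days.
October 1–6, 1874: 6 days.
Residual: 325 days.
Total: 690 days.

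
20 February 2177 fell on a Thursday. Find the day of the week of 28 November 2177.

Friday

February 2177: 28 − 20 = 8 days remain (2177 is not a leap year, so February has 28 days).
Then March (31), April (30), May (31), June (30), July (31), August (31), September (30), October (31): 31 + 30 + 31 + 30 + 31 + 31 + 30 + 31 = 245 days.
November 1–28, 2177: 28 days.
Total: 8 + 245 + 28 = 281 days.
281 mod 7 = 1, so 1 day after Thursday is Friday.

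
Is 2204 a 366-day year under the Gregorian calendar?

Yes

2204 is a leap year.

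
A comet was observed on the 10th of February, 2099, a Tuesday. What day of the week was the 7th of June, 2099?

February 2099: 28 − 10 = 18 days remain (2099 is not a leap year, so February has 28 days).
Then March (31), April (30), May (31): 31 + 30 + 31 = 92 days.
June 1–7, 2099: 7 days.
Total: 18 + 92 + 7 = 117 days.
117 mod 7 = 5, so 5 days after Tuesday is Sunday.

Sunday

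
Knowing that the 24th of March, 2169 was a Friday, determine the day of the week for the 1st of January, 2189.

Day-of-year of March 24, 2169: 83.
Day-of-year of January 1, 2189: 1.
2169 has 365 days, so 365 − 83 = 282 days remain in 2169.
Full years 2170–2188: 14 common + 5 leap = 14×365 + 5×366 = 6940 days.
Total: 282 + 6940 + 1 = 7223 days.
7223 mod 7 = 6, so 6 days after Friday is Thursday.

Thursday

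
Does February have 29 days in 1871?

No

1871 is not a leap year.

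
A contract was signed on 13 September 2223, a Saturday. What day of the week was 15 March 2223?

Saturday

Count forward from the earlier date (March 15, 2223) to the later (September 13, 2223):
March 2223: 31 − 15 = 16 days remain.
Then April (30), May (31), June (30), July (31), August (31): 30 + 31 + 30 + 31 + 31 = 153 days.
September 1–13, 2223: 13 days.
Total: 16 + 153 + 13 = 182 days.
182 is a multiple of 7, so 15 March 2223 falls on the same weekday: Saturday.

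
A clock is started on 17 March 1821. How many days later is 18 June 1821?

March 1821: 31 − 17 = 14 days remain.
Then April (30), May (31): 30 + 31 = 61 days.
June 1–18, 1821: 18 days.
Total: 14 + 61 + 18 = 93 days.

93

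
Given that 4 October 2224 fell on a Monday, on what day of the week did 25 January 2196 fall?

Monday

Count forward from the earlier date (January 25, 2196) to the later (October 4, 2224):
From January 25, 2196 to January 25, 2224: 28 years, of which 6 contain a Feb 29 — 22×365 + 6×366 = 10226 days.
(2200 is not a leap year (divisible by 100 but not 400).)
January 2224: 31 − 25 = 6 days remain.
Then February 2224 (29), March (31), April (30), May (31), June (30), July (31), August (31), September (30): 29 + 31 + 30 + 31 + 30 + 31 + 31 + 30 = 243 days.
October 1–4, 2224: 4 days.
Residual: 253 days.
Total: 10479 days.
10479 is a multiple of 7, so 25 January 2196 falls on the same weekday: Monday.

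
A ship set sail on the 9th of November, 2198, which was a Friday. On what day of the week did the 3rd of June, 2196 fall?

Count forward from the earlier date (June 3, 2196) to the later (November 9, 2198):
Day-of-year of June 3, 2196: 155.
Day-of-year of November 9, 2198: 313.
2196 has 366 days, so 366 − 155 = 211 days remain in 2196.
Full years: 2197: 365. Sum = 365.
Total: 211 + 365 + 313 = 889 days.
889 is a multiple of 7, so the 3rd of June, 2196 falls on the same weekday: Friday.

Friday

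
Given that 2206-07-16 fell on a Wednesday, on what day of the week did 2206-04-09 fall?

Wednesday

Count forward from the earlier date (April 9, 2206) to the later (July 16, 2206):
April 2206: 30 − 9 = 21 days remain.
Then May (31), June (30): 31 + 30 = 61 days.
July 1–16, 2206: 16 days.
Total: 21 + 61 + 16 = 98 days.
98 is a multiple of 7, so 2206-04-09 falls on the same weekday: Wednesday.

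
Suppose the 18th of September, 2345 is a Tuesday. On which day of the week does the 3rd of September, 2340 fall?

Tuesday

Count forward from the earlier date (September 3, 2340) to the later (September 18, 2345):
Day-of-year of September 3, 2340: 247.
Day-of-year of September 18, 2345: 261.
2340 has 366 days, so 366 − 247 = 119 days remain in 2340.
Full years: 2341: 365; 2342: 365; 2343: 365; 2344: 366. Sum = 1461.
Total: 119 + 1461 + 261 = 1841 days.
1841 is a multiple of 7, so the 3rd of September, 2340 falls on the same weekday: Tuesday.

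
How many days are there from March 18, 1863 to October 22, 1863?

March 1863: 31 − 18 = 13 days remain.
Then April (30), May (31), June (30), July (31), August (31), September (30): 30 + 31 + 30 + 31 + 31 + 30 = 183 days.
October 1–22, 1863: 22 days.
Total: 13 + 183 + 22 = 218 days.

218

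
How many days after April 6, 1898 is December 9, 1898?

April 1898: 30 − 6 = 24 days remain.
Then May (31), June (30), July (31), August (31), September (30), October (31), November (30): 31 + 30 + 31 + 31 + 30 + 31 + 30 = 214 days.
December 1–9, 1898: 9 days.
Total: 24 + 214 + 9 = 247 days.

247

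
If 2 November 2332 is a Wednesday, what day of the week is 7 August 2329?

Wednesday

Count forward from the earlier date (August 7, 2329) to the later (November 2, 2332):
August 7, 2329 → August 7, 2330: 365 days.
August 7, 2330 → August 7, 2331: 365 days.
August 7, 2331 → August 7, 2332: 366 days (2332 is a leap year).
August 2332: 31 − 7 = 24 days remain.
Then September (30), October (31): 30 + 31 = 61 days.
November 1–2, 2332: 2 days.
Residual: 87 days.
Total: 1183 days.
1183 is a multiple of 7, so 7 August 2329 falls on the same weekday: Wednesday.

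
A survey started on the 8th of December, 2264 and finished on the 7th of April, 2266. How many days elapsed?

December 8, 2264 → December 8, 2265: 365 days.
December 2265: 31 − 8 = 23 days remain.
Then January (31), February 2266 (28), March (31): 31 + 28 + 31 = 90 days.
April 1–7, 2266: 7 days.
Residual: 120 days.
Total: 485 days.

485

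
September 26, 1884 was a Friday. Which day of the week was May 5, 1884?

Monday

Count forward from the earlier date (May 5, 1884) to the later (September 26, 1884):
May 1884: 31 − 5 = 26 days remain.
Then June (30), July (31), August (31): 30 + 31 + 31 = 92 days.
September 1–26, 1884: 26 days.
Total: 26 + 92 + 26 = 144 days.
144 mod 7 = 4, so 4 days before Friday is Monday.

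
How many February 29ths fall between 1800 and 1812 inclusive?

Years divisible by 4 in [1800, 1812]: 1800, 1804, 1808, 1812.
Of these, 1800 is divisible by 100 but not 400, so not leap.
Leap years: 4 − 1 = 3.

3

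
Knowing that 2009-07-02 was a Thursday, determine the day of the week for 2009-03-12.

Count forward from the earlier date (March 12, 2009) to the later (July 2, 2009):
March 2009: 31 − 12 = 19 days remain.
Then April (30), May (31), June (30): 30 + 31 + 30 = 91 days.
July 1–2, 2009: 2 days.
Total: 19 + 91 + 2 = 112 days.
112 is a multiple of 7, so 2009-03-12 falls on the same weekday: Thursday.

Thursday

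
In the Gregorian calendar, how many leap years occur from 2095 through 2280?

Years divisible by 4: 2096, 2100, …, 2280 — 47 in all.
Of these, 2100, 2200 are divisible by 100 but not 400, so not leap.
Leap years: 47 − 2 = 45.

45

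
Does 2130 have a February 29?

2130 is not a leap year.

No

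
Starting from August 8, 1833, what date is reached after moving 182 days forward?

February 6, 1834

Count 182 days after August 8, 1833:
August 1833: 31 − 8 = 23 days remain.
Then September (30), October (31), November (30), December (31), January (31): 30 + 31 + 30 + 31 + 31 = 153 days.
February 1–6, 1834: 6 days (1834 is not a leap year).
Total: 23 + 153 + 6 = 182 days.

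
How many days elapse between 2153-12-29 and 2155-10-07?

647

December 2153: 31 − 29 = 2 days remain.
Then 21 full months totalling 638 days.
October 1–7, 2155: 7 days.
Total: 2 + 638 + 7 = 647 days.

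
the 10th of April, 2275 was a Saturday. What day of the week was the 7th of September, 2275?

April 2275: 30 − 10 = 20 days remain.
Then May (31), June (30), July (31), August (31): 31 + 30 + 31 + 31 = 123 days.
September 1–7, 2275: 7 days.
Total: 20 + 123 + 7 = 150 days.
150 mod 7 = 3, so 3 days after Saturday is Tuesday.

Tuesday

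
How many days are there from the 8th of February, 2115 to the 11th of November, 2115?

276

February 2115: 28 − 8 = 20 days remain (2115 is not a leap year, so February has 28 days).
Then March (31), April (30), May (31), June (30), July (31), August (31), September (30), October (31): 31 + 30 + 31 + 30 + 31 + 31 + 30 + 31 = 245 days.
November 1–11, 2115: 11 days.
Total: 20 + 245 + 11 = 276 days.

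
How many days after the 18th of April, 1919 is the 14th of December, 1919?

April 1919: 30 − 18 = 12 days remain.
Then May (31), June (30), July (31), August (31), September (30), October (31), November (30): 31 + 30 + 31 + 31 + 30 + 31 + 30 = 214 days.
December 1–14, 1919: 14 days.
Total: 12 + 214 + 14 = 240 days.

240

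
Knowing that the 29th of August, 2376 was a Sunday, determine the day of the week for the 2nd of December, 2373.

Count forward from the earlier date (December 2, 2373) to the later (August 29, 2376):
December 2, 2373 → December 2, 2374: 365 days.
December 2, 2374 → December 2, 2375: 365 days.
December 2375: 31 − 2 = 29 days remain.
Then January (31), February 2376 (29), March (31), April (30), May (31), June (30), July (31): 31 + 29 + 31 + 30 + 31 + 30 + 31 = 213 days.
August 1–29, 2376: 29 days.
Residual: 271 days.
Total: 1001 days.
1001 is a multiple of 7, so the 2nd of December, 2373 falls on the same weekday: Sunday.

Sunday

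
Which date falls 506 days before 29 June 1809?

9 February 1808

Count 506 days before June 29, 1809:
Day-of-year of February 9, 1808: 40.
Day-of-year of June 29, 1809: 180.
1808 has 366 days, so 366 − 40 = 326 days remain in 1808.
Total: 326 + 180 = 506 days.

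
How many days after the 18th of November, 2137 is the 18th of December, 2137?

November 2137: 30 − 18 = 12 days remain.
December 1–18, 2137: 18 days.
Total: 12 + 18 = 30 days.

30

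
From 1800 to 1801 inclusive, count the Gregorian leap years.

0

Years divisible by 4 in [1800, 1801]: 1800.
Of these, 1800 is divisible by 100 but not 400, so not leap.
Leap years: 1 − 1 = 0.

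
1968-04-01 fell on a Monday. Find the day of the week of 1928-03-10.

Saturday

Count forward from the earlier date (March 10, 1928) to the later (April 1, 1968):
From March 10, 1928 to March 10, 1968: 40 years, of which 10 contain a Feb 29 — 30×365 + 10×366 = 14610 days.
March 1968: 31 − 10 = 21 days remain.
April 1, 1968: 1 day.
Residual: 22 days.
Total: 14632 days.
14632 mod 7 = 2, so 2 days before Monday is Saturday.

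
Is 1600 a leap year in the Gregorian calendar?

1600 is a leap year (divisible by 400).

Yes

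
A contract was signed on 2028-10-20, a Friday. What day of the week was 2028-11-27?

Monday

October 2028: 31 − 20 = 11 days remain.
November 1–27, 2028: 27 days.
Total: 11 + 27 = 38 days.
38 mod 7 = 3, so 3 days after Friday is Monday.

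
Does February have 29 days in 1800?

No

1800 is not a leap year (divisible by 100 but not 400).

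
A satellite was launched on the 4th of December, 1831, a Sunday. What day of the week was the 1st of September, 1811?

Count forward from the earlier date (September 1, 1811) to the later (December 4, 1831):
Day-of-year of September 1, 1811: 244.
Day-of-year of December 4, 1831: 338.
1811 has 365 days, so 365 − 244 = 121 days remain in 1811.
Full years 1812–1830: 14 common + 5 leap = 14×365 + 5×366 = 6940 days.
Total: 121 + 6940 + 338 = 7399 days.
7399 is a multiple of 7, so the 1st of September, 1811 falls on the same weekday: Sunday.

Sunday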